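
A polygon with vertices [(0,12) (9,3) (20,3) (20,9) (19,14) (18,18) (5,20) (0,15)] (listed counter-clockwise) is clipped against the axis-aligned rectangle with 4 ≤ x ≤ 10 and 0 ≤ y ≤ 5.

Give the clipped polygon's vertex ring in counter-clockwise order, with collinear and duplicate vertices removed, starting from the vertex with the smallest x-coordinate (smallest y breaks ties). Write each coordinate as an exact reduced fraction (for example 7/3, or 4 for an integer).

1. After x ≥ 4: [(4,8) (9,3) (20,3) (20,9) (19,14) (18,18) (5,20) (4,19)]
2. After x ≤ 10: [(4,8) (9,3) (10,3) (10,250/13) (5,20) (4,19)]
3. After y ≥ 0: [(4,8) (9,3) (10,3) (10,250/13) (5,20) (4,19)]
4. After y ≤ 5: [(7,5) (9,3) (10,3) (10,5)]
5. Canonical ring: [(7,5) (9,3) (10,3) (10,5)]

Clipped polygon: [(7,5) (9,3) (10,3) (10,5)]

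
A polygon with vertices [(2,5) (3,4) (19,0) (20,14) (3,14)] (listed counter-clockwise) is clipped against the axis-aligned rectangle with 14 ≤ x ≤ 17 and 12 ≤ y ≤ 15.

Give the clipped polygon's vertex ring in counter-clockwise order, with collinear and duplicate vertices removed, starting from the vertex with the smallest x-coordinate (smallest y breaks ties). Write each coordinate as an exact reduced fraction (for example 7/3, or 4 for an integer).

1. After x ≥ 14: [(14,5/4) (19,0) (20,14) (14,14)]
2. After x ≤ 17: [(14,5/4) (17,1/2) (17,14) (14,14)]
3. After y ≥ 12: [(14,12) (17,12) (17,14) (14,14)]
4. After y ≤ 15: [(14,12) (17,12) (17,14) (14,14)]
5. Canonical ring: [(14,12) (17,12) (17,14) (14,14)]

Clipped polygon: [(14,12) (17,12) (17,14) (14,14)]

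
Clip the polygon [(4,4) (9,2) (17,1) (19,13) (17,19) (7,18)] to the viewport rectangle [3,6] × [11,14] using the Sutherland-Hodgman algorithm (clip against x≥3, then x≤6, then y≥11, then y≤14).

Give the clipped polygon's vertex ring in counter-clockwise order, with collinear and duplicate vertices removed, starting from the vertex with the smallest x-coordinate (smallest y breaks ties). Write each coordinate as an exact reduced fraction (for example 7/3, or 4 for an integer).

Clipped polygon: [(11/2,11) (6,11) (6,40/3)]

1. After x ≥ 3: [(4,4) (9,2) (17,1) (19,13) (17,19) (7,18)]
2. After x ≤ 6: [(6,40/3) (4,4) (6,16/5)]
3. After y ≥ 11: [(6,11) (6,40/3) (11/2,11)]
4. After y ≤ 14: [(6,11) (6,40/3) (11/2,11)]
5. Canonical ring: [(11/2,11) (6,11) (6,40/3)]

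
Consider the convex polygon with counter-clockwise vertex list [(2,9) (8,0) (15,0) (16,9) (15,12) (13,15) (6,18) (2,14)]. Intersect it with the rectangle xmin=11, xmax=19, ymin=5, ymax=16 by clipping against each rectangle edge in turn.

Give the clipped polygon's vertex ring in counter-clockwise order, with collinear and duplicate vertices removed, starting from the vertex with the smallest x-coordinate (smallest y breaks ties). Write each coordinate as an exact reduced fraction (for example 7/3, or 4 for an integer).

Clipped polygon: [(11,5) (140/9,5) (16,9) (15,12) (13,15) (11,111/7)]

1. After x ≥ 11: [(11,0) (15,0) (16,9) (15,12) (13,15) (11,111/7)]
2. After x ≤ 19: [(11,0) (15,0) (16,9) (15,12) (13,15) (11,111/7)]
3. After y ≥ 5: [(11,5) (140/9,5) (16,9) (15,12) (13,15) (11,111/7)]
4. After y ≤ 16: [(11,5) (140/9,5) (16,9) (15,12) (13,15) (11,111/7)]
5. Canonical ring: [(11,5) (140/9,5) (16,9) (15,12) (13,15) (11,111/7)]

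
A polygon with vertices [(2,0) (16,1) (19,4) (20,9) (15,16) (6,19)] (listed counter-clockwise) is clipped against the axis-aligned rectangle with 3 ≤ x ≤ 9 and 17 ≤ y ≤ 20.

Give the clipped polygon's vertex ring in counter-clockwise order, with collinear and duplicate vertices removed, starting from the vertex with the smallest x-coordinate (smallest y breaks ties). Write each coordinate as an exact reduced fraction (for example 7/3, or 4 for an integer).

Clipped polygon: [(106/19,17) (9,17) (9,18) (6,19)]

1. After x ≥ 3: [(3,19/4) (3,1/14) (16,1) (19,4) (20,9) (15,16) (6,19)]
2. After x ≤ 9: [(3,19/4) (3,1/14) (9,1/2) (9,18) (6,19)]
3. After y ≥ 17: [(106/19,17) (9,17) (9,18) (6,19)]
4. After y ≤ 20: [(106/19,17) (9,17) (9,18) (6,19)]
5. Canonical ring: [(106/19,17) (9,17) (9,18) (6,19)]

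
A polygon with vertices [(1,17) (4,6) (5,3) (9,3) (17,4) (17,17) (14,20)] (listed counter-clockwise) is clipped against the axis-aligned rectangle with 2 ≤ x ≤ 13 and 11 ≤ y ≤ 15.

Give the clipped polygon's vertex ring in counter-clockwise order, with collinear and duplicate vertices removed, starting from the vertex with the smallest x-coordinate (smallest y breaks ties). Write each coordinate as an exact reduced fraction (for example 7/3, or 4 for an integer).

1. After x ≥ 2: [(2,224/13) (2,40/3) (4,6) (5,3) (9,3) (17,4) (17,17) (14,20)]
2. After x ≤ 13: [(13,257/13) (2,224/13) (2,40/3) (4,6) (5,3) (9,3) (13,7/2)]
3. After y ≥ 11: [(13,11) (13,257/13) (2,224/13) (2,40/3) (29/11,11)]
4. After y ≤ 15: [(13,11) (13,15) (2,15) (2,40/3) (29/11,11)]
5. Canonical ring: [(2,40/3) (29/11,11) (13,11) (13,15) (2,15)]

Clipped polygon: [(2,40/3) (29/11,11) (13,11) (13,15) (2,15)]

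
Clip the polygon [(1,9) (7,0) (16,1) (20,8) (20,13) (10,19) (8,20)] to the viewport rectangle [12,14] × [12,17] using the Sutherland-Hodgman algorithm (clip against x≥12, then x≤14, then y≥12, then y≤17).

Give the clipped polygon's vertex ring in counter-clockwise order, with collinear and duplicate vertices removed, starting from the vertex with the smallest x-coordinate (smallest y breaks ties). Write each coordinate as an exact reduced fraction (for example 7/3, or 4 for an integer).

1. After x ≥ 12: [(12,5/9) (16,1) (20,8) (20,13) (12,89/5)]
2. After x ≤ 14: [(12,5/9) (14,7/9) (14,83/5) (12,89/5)]
3. After y ≥ 12: [(12,12) (14,12) (14,83/5) (12,89/5)]
4. After y ≤ 17: [(12,17) (12,12) (14,12) (14,83/5) (40/3,17)]
5. Canonical ring: [(12,12) (14,12) (14,83/5) (40/3,17) (12,17)]

Clipped polygon: [(12,12) (14,12) (14,83/5) (40/3,17) (12,17)]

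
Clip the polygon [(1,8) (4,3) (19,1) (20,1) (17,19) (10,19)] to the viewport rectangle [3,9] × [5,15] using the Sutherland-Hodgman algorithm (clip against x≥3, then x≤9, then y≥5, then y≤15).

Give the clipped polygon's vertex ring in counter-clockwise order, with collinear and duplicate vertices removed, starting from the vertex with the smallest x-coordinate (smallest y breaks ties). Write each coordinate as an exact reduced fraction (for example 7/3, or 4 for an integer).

Clipped polygon: [(3,5) (9,5) (9,15) (74/11,15) (3,94/9)]

1. After x ≥ 3: [(3,94/9) (3,14/3) (4,3) (19,1) (20,1) (17,19) (10,19)]
2. After x ≤ 9: [(9,160/9) (3,94/9) (3,14/3) (4,3) (9,7/3)]
3. After y ≥ 5: [(9,5) (9,160/9) (3,94/9) (3,5)]
4. After y ≤ 15: [(9,5) (9,15) (74/11,15) (3,94/9) (3,5)]
5. Canonical ring: [(3,5) (9,5) (9,15) (74/11,15) (3,94/9)]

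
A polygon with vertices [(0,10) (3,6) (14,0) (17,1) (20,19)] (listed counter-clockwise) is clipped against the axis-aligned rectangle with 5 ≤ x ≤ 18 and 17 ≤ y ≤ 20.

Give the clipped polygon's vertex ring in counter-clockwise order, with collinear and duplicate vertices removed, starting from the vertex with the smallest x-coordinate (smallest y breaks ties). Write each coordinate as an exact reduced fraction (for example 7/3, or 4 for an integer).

Clipped polygon: [(140/9,17) (18,17) (18,181/10)]

1. After x ≥ 5: [(5,49/4) (5,54/11) (14,0) (17,1) (20,19)]
2. After x ≤ 18: [(18,181/10) (5,49/4) (5,54/11) (14,0) (17,1) (18,7)]
3. After y ≥ 17: [(18,17) (18,181/10) (140/9,17)]
4. After y ≤ 20: [(18,17) (18,181/10) (140/9,17)]
5. Canonical ring: [(140/9,17) (18,17) (18,181/10)]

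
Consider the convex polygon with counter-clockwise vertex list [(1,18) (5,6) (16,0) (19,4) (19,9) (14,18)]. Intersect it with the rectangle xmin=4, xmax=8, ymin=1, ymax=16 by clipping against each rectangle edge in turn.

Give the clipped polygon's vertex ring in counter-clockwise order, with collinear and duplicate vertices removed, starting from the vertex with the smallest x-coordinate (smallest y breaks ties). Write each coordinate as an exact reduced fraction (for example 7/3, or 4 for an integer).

1. After x ≥ 4: [(4,18) (4,9) (5,6) (16,0) (19,4) (19,9) (14,18)]
2. After x ≤ 8: [(8,18) (4,18) (4,9) (5,6) (8,48/11)]
3. After y ≥ 1: [(8,18) (4,18) (4,9) (5,6) (8,48/11)]
4. After y ≤ 16: [(8,16) (4,16) (4,9) (5,6) (8,48/11)]
5. Canonical ring: [(4,9) (5,6) (8,48/11) (8,16) (4,16)]

Clipped polygon: [(4,9) (5,6) (8,48/11) (8,16) (4,16)]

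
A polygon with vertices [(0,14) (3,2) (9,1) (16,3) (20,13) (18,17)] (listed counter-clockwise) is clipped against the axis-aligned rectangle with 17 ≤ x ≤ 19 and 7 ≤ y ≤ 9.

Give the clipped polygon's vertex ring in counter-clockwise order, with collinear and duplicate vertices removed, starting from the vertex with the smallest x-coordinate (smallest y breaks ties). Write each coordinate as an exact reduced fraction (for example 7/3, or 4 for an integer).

1. After x ≥ 17: [(17,101/6) (17,11/2) (20,13) (18,17)]
2. After x ≤ 19: [(17,101/6) (17,11/2) (19,21/2) (19,15) (18,17)]
3. After y ≥ 7: [(17,101/6) (17,7) (88/5,7) (19,21/2) (19,15) (18,17)]
4. After y ≤ 9: [(17,9) (17,7) (88/5,7) (92/5,9)]
5. Canonical ring: [(17,7) (88/5,7) (92/5,9) (17,9)]

Clipped polygon: [(17,7) (88/5,7) (92/5,9) (17,9)]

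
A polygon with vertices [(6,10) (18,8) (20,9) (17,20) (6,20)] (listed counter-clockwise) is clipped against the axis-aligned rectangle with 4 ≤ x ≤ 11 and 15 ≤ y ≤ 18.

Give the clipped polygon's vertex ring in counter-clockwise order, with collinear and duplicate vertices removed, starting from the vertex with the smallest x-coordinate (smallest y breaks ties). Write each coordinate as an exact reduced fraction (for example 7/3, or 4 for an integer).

1. After x ≥ 4: [(6,10) (18,8) (20,9) (17,20) (6,20)]
2. After x ≤ 11: [(6,10) (11,55/6) (11,20) (6,20)]
3. After y ≥ 15: [(6,15) (11,15) (11,20) (6,20)]
4. After y ≤ 18: [(6,18) (6,15) (11,15) (11,18)]
5. Canonical ring: [(6,15) (11,15) (11,18) (6,18)]

Clipped polygon: [(6,15) (11,15) (11,18) (6,18)]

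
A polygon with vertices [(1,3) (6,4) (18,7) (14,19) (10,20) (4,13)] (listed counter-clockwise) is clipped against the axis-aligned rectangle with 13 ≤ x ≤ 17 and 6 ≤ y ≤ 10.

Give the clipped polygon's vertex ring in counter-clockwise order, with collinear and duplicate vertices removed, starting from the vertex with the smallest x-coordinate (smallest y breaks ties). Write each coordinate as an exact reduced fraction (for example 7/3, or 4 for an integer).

Clipped polygon: [(13,6) (14,6) (17,27/4) (17,10) (13,10)]

1. After x ≥ 13: [(13,23/4) (18,7) (14,19) (13,77/4)]
2. After x ≤ 17: [(13,23/4) (17,27/4) (17,10) (14,19) (13,77/4)]
3. After y ≥ 6: [(13,6) (14,6) (17,27/4) (17,10) (14,19) (13,77/4)]
4. After y ≤ 10: [(13,10) (13,6) (14,6) (17,27/4) (17,10) (17,10)]
5. Canonical ring: [(13,6) (14,6) (17,27/4) (17,10) (13,10)]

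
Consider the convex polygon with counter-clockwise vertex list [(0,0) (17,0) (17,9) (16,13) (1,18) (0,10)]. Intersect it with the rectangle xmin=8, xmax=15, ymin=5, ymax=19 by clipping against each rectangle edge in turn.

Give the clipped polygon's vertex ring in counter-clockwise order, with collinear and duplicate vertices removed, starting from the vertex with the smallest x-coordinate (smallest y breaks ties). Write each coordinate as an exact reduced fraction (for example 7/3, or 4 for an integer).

Clipped polygon: [(8,5) (15,5) (15,40/3) (8,47/3)]

1. After x ≥ 8: [(8,0) (17,0) (17,9) (16,13) (8,47/3)]
2. After x ≤ 15: [(8,0) (15,0) (15,40/3) (8,47/3)]
3. After y ≥ 5: [(8,5) (15,5) (15,40/3) (8,47/3)]
4. After y ≤ 19: [(8,5) (15,5) (15,40/3) (8,47/3)]
5. Canonical ring: [(8,5) (15,5) (15,40/3) (8,47/3)]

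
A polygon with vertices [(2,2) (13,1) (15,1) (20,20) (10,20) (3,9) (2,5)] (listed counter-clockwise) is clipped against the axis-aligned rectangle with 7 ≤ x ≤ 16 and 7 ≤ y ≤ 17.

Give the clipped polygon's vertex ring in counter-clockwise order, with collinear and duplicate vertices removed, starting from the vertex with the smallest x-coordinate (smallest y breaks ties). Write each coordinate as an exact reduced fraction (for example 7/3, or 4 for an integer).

1. After x ≥ 7: [(7,17/11) (13,1) (15,1) (20,20) (10,20) (7,107/7)]
2. After x ≤ 16: [(7,17/11) (13,1) (15,1) (16,24/5) (16,20) (10,20) (7,107/7)]
3. After y ≥ 7: [(7,7) (16,7) (16,20) (10,20) (7,107/7)]
4. After y ≤ 17: [(7,7) (16,7) (16,17) (89/11,17) (7,107/7)]
5. Canonical ring: [(7,7) (16,7) (16,17) (89/11,17) (7,107/7)]

Clipped polygon: [(7,7) (16,7) (16,17) (89/11,17) (7,107/7)]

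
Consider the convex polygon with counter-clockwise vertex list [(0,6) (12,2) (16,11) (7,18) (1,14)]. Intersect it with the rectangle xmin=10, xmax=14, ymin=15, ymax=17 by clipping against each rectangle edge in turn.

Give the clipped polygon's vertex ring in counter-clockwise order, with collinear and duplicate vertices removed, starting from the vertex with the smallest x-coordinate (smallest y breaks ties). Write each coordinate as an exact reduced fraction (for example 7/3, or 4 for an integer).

Clipped polygon: [(10,15) (76/7,15) (10,47/3)]

1. After x ≥ 10: [(10,8/3) (12,2) (16,11) (10,47/3)]
2. After x ≤ 14: [(10,8/3) (12,2) (14,13/2) (14,113/9) (10,47/3)]
3. After y ≥ 15: [(10,15) (76/7,15) (10,47/3)]
4. After y ≤ 17: [(10,15) (76/7,15) (10,47/3)]
5. Canonical ring: [(10,15) (76/7,15) (10,47/3)]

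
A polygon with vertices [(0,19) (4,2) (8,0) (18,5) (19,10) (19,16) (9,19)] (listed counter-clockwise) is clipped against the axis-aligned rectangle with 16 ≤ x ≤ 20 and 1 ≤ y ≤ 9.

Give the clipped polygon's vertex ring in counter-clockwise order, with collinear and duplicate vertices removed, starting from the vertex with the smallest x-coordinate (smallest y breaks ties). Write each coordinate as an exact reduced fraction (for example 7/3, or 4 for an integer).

Clipped polygon: [(16,4) (18,5) (94/5,9) (16,9)]

1. After x ≥ 16: [(16,4) (18,5) (19,10) (19,16) (16,169/10)]
2. After x ≤ 20: [(16,4) (18,5) (19,10) (19,16) (16,169/10)]
3. After y ≥ 1: [(16,4) (18,5) (19,10) (19,16) (16,169/10)]
4. After y ≤ 9: [(16,9) (16,4) (18,5) (94/5,9)]
5. Canonical ring: [(16,4) (18,5) (94/5,9) (16,9)]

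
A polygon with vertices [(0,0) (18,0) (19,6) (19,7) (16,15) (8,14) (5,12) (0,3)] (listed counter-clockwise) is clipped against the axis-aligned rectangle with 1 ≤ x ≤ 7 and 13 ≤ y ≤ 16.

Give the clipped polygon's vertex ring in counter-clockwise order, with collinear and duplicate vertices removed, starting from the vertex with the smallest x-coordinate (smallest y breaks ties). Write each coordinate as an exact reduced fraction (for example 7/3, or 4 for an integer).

Clipped polygon: [(13/2,13) (7,13) (7,40/3)]

1. After x ≥ 1: [(1,0) (18,0) (19,6) (19,7) (16,15) (8,14) (5,12) (1,24/5)]
2. After x ≤ 7: [(1,0) (7,0) (7,40/3) (5,12) (1,24/5)]
3. After y ≥ 13: [(7,13) (7,40/3) (13/2,13)]
4. After y ≤ 16: [(7,13) (7,40/3) (13/2,13)]
5. Canonical ring: [(13/2,13) (7,13) (7,40/3)]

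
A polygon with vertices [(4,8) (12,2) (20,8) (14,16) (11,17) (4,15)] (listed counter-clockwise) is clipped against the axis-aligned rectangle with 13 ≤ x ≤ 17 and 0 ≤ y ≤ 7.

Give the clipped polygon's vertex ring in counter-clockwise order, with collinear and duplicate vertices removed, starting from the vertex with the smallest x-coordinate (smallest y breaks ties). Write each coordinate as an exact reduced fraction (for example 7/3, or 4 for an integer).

1. After x ≥ 13: [(13,11/4) (20,8) (14,16) (13,49/3)]
2. After x ≤ 17: [(13,11/4) (17,23/4) (17,12) (14,16) (13,49/3)]
3. After y ≥ 0: [(13,11/4) (17,23/4) (17,12) (14,16) (13,49/3)]
4. After y ≤ 7: [(13,7) (13,11/4) (17,23/4) (17,7)]
5. Canonical ring: [(13,11/4) (17,23/4) (17,7) (13,7)]

Clipped polygon: [(13,11/4) (17,23/4) (17,7) (13,7)]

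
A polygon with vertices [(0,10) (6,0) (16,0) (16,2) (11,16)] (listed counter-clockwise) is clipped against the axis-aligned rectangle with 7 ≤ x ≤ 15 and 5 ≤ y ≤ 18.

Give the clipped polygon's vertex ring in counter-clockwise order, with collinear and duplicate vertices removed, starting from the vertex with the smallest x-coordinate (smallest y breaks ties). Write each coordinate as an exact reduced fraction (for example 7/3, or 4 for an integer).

1. After x ≥ 7: [(7,152/11) (7,0) (16,0) (16,2) (11,16)]
2. After x ≤ 15: [(7,152/11) (7,0) (15,0) (15,24/5) (11,16)]
3. After y ≥ 5: [(7,152/11) (7,5) (209/14,5) (11,16)]
4. After y ≤ 18: [(7,152/11) (7,5) (209/14,5) (11,16)]
5. Canonical ring: [(7,5) (209/14,5) (11,16) (7,152/11)]

Clipped polygon: [(7,5) (209/14,5) (11,16) (7,152/11)]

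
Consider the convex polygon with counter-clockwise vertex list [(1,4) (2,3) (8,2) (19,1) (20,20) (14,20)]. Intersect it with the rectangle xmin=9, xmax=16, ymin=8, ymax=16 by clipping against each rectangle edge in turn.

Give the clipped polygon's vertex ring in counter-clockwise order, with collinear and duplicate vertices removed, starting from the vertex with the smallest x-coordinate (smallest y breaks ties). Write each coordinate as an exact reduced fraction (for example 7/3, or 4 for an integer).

Clipped polygon: [(9,8) (16,8) (16,16) (43/4,16) (9,180/13)]

1. After x ≥ 9: [(9,180/13) (9,21/11) (19,1) (20,20) (14,20)]
2. After x ≤ 16: [(9,180/13) (9,21/11) (16,14/11) (16,20) (14,20)]
3. After y ≥ 8: [(9,180/13) (9,8) (16,8) (16,20) (14,20)]
4. After y ≤ 16: [(43/4,16) (9,180/13) (9,8) (16,8) (16,16)]
5. Canonical ring: [(9,8) (16,8) (16,16) (43/4,16) (9,180/13)]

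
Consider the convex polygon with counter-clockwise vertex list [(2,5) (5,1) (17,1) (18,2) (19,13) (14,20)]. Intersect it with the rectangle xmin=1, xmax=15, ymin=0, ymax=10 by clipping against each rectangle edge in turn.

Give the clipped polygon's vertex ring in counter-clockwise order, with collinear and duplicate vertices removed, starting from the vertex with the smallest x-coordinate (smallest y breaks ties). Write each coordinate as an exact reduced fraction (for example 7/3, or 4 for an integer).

1. After x ≥ 1: [(2,5) (5,1) (17,1) (18,2) (19,13) (14,20)]
2. After x ≤ 15: [(2,5) (5,1) (15,1) (15,93/5) (14,20)]
3. After y ≥ 0: [(2,5) (5,1) (15,1) (15,93/5) (14,20)]
4. After y ≤ 10: [(6,10) (2,5) (5,1) (15,1) (15,10)]
5. Canonical ring: [(2,5) (5,1) (15,1) (15,10) (6,10)]

Clipped polygon: [(2,5) (5,1) (15,1) (15,10) (6,10)]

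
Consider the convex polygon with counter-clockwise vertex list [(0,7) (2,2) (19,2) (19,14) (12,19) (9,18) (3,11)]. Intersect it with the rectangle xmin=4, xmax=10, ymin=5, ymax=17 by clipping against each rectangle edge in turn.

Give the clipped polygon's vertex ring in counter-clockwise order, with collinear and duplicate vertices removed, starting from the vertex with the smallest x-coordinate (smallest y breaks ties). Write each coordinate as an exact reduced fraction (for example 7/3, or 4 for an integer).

1. After x ≥ 4: [(4,2) (19,2) (19,14) (12,19) (9,18) (4,73/6)]
2. After x ≤ 10: [(4,2) (10,2) (10,55/3) (9,18) (4,73/6)]
3. After y ≥ 5: [(4,5) (10,5) (10,55/3) (9,18) (4,73/6)]
4. After y ≤ 17: [(4,5) (10,5) (10,17) (57/7,17) (4,73/6)]
5. Canonical ring: [(4,5) (10,5) (10,17) (57/7,17) (4,73/6)]

Clipped polygon: [(4,5) (10,5) (10,17) (57/7,17) (4,73/6)]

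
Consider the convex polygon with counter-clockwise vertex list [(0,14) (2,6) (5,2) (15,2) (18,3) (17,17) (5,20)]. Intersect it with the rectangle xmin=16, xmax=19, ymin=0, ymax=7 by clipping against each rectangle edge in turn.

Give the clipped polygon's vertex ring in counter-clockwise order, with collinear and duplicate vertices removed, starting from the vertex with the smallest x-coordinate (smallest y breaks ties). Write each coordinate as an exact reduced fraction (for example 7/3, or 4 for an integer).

1. After x ≥ 16: [(16,7/3) (18,3) (17,17) (16,69/4)]
2. After x ≤ 19: [(16,7/3) (18,3) (17,17) (16,69/4)]
3. After y ≥ 0: [(16,7/3) (18,3) (17,17) (16,69/4)]
4. After y ≤ 7: [(16,7) (16,7/3) (18,3) (124/7,7)]
5. Canonical ring: [(16,7/3) (18,3) (124/7,7) (16,7)]

Clipped polygon: [(16,7/3) (18,3) (124/7,7) (16,7)]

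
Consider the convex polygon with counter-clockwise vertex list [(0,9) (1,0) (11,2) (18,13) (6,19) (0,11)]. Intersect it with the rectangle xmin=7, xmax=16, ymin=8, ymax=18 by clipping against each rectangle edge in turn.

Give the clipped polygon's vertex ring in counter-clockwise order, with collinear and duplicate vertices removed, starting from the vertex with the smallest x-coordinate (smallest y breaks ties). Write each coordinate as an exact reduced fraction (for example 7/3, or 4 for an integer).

1. After x ≥ 7: [(7,6/5) (11,2) (18,13) (7,37/2)]
2. After x ≤ 16: [(7,6/5) (11,2) (16,69/7) (16,14) (7,37/2)]
3. After y ≥ 8: [(7,8) (163/11,8) (16,69/7) (16,14) (7,37/2)]
4. After y ≤ 18: [(7,18) (7,8) (163/11,8) (16,69/7) (16,14) (8,18)]
5. Canonical ring: [(7,8) (163/11,8) (16,69/7) (16,14) (8,18) (7,18)]

Clipped polygon: [(7,8) (163/11,8) (16,69/7) (16,14) (8,18) (7,18)]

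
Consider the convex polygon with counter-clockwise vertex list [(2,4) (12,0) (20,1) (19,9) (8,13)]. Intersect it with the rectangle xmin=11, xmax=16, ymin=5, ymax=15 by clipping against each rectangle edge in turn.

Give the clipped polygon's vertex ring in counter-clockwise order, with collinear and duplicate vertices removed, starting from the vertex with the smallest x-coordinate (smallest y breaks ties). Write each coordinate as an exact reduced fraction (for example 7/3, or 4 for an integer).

Clipped polygon: [(11,5) (16,5) (16,111/11) (11,131/11)]

1. After x ≥ 11: [(11,2/5) (12,0) (20,1) (19,9) (11,131/11)]
2. After x ≤ 16: [(11,2/5) (12,0) (16,1/2) (16,111/11) (11,131/11)]
3. After y ≥ 5: [(11,5) (16,5) (16,111/11) (11,131/11)]
4. After y ≤ 15: [(11,5) (16,5) (16,111/11) (11,131/11)]
5. Canonical ring: [(11,5) (16,5) (16,111/11) (11,131/11)]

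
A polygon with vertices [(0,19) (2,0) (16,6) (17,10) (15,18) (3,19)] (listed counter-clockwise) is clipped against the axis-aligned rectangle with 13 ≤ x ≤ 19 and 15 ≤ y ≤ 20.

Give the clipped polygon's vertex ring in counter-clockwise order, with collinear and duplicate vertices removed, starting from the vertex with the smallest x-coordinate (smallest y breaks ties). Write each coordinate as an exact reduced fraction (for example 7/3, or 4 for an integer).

1. After x ≥ 13: [(13,33/7) (16,6) (17,10) (15,18) (13,109/6)]
2. After x ≤ 19: [(13,33/7) (16,6) (17,10) (15,18) (13,109/6)]
3. After y ≥ 15: [(13,15) (63/4,15) (15,18) (13,109/6)]
4. After y ≤ 20: [(13,15) (63/4,15) (15,18) (13,109/6)]
5. Canonical ring: [(13,15) (63/4,15) (15,18) (13,109/6)]

Clipped polygon: [(13,15) (63/4,15) (15,18) (13,109/6)]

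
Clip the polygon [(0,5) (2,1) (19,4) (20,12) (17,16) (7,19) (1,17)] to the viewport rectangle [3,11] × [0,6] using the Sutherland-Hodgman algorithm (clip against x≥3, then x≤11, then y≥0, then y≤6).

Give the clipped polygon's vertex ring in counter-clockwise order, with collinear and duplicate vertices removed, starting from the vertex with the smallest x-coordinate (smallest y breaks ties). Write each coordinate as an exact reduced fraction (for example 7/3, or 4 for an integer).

Clipped polygon: [(3,20/17) (11,44/17) (11,6) (3,6)]

1. After x ≥ 3: [(3,20/17) (19,4) (20,12) (17,16) (7,19) (3,53/3)]
2. After x ≤ 11: [(3,20/17) (11,44/17) (11,89/5) (7,19) (3,53/3)]
3. After y ≥ 0: [(3,20/17) (11,44/17) (11,89/5) (7,19) (3,53/3)]
4. After y ≤ 6: [(3,6) (3,20/17) (11,44/17) (11,6)]
5. Canonical ring: [(3,20/17) (11,44/17) (11,6) (3,6)]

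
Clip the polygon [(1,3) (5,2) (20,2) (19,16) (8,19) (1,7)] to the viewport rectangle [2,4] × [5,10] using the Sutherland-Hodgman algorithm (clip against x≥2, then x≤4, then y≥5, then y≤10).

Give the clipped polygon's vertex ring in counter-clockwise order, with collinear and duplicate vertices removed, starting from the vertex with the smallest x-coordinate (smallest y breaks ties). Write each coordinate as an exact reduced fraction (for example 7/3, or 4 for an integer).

Clipped polygon: [(2,5) (4,5) (4,10) (11/4,10) (2,61/7)]

1. After x ≥ 2: [(2,11/4) (5,2) (20,2) (19,16) (8,19) (2,61/7)]
2. After x ≤ 4: [(2,11/4) (4,9/4) (4,85/7) (2,61/7)]
3. After y ≥ 5: [(2,5) (4,5) (4,85/7) (2,61/7)]
4. After y ≤ 10: [(2,5) (4,5) (4,10) (11/4,10) (2,61/7)]
5. Canonical ring: [(2,5) (4,5) (4,10) (11/4,10) (2,61/7)]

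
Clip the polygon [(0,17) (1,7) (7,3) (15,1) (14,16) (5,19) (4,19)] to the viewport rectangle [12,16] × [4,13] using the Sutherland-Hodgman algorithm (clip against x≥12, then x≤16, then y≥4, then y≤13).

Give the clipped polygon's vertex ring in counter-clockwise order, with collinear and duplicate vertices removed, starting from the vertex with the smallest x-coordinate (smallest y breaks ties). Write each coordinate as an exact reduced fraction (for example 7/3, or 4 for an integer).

1. After x ≥ 12: [(12,7/4) (15,1) (14,16) (12,50/3)]
2. After x ≤ 16: [(12,7/4) (15,1) (14,16) (12,50/3)]
3. After y ≥ 4: [(12,4) (74/5,4) (14,16) (12,50/3)]
4. After y ≤ 13: [(12,13) (12,4) (74/5,4) (71/5,13)]
5. Canonical ring: [(12,4) (74/5,4) (71/5,13) (12,13)]

Clipped polygon: [(12,4) (74/5,4) (71/5,13) (12,13)]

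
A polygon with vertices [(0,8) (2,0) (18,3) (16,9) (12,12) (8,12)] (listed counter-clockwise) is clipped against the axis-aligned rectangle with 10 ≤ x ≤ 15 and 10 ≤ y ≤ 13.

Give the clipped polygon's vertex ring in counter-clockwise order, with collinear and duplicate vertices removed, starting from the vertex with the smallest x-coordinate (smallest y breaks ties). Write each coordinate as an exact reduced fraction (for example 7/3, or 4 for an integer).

Clipped polygon: [(10,10) (44/3,10) (12,12) (10,12)]

1. After x ≥ 10: [(10,3/2) (18,3) (16,9) (12,12) (10,12)]
2. After x ≤ 15: [(10,3/2) (15,39/16) (15,39/4) (12,12) (10,12)]
3. After y ≥ 10: [(10,10) (44/3,10) (12,12) (10,12)]
4. After y ≤ 13: [(10,10) (44/3,10) (12,12) (10,12)]
5. Canonical ring: [(10,10) (44/3,10) (12,12) (10,12)]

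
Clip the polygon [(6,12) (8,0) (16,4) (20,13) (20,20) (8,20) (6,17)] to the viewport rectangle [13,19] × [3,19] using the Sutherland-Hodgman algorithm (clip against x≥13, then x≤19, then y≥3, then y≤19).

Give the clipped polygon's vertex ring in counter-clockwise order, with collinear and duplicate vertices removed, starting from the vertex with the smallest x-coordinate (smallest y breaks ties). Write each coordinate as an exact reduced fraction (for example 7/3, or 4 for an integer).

Clipped polygon: [(13,3) (14,3) (16,4) (19,43/4) (19,19) (13,19)]

1. After x ≥ 13: [(13,5/2) (16,4) (20,13) (20,20) (13,20)]
2. After x ≤ 19: [(13,5/2) (16,4) (19,43/4) (19,20) (13,20)]
3. After y ≥ 3: [(13,3) (14,3) (16,4) (19,43/4) (19,20) (13,20)]
4. After y ≤ 19: [(13,19) (13,3) (14,3) (16,4) (19,43/4) (19,19)]
5. Canonical ring: [(13,3) (14,3) (16,4) (19,43/4) (19,19) (13,19)]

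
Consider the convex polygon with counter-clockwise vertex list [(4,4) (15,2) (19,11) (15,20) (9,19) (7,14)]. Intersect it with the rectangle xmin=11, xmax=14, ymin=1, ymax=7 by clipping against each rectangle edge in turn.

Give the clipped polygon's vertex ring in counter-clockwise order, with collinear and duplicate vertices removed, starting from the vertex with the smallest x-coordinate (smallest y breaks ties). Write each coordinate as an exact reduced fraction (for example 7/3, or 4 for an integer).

1. After x ≥ 11: [(11,30/11) (15,2) (19,11) (15,20) (11,58/3)]
2. After x ≤ 14: [(11,30/11) (14,24/11) (14,119/6) (11,58/3)]
3. After y ≥ 1: [(11,30/11) (14,24/11) (14,119/6) (11,58/3)]
4. After y ≤ 7: [(11,7) (11,30/11) (14,24/11) (14,7)]
5. Canonical ring: [(11,30/11) (14,24/11) (14,7) (11,7)]

Clipped polygon: [(11,30/11) (14,24/11) (14,7) (11,7)]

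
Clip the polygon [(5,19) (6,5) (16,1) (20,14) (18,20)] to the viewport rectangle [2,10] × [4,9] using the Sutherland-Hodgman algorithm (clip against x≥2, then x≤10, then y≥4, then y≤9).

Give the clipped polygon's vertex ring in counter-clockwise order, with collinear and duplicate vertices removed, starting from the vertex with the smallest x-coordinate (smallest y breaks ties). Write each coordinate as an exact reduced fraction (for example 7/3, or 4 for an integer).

1. After x ≥ 2: [(5,19) (6,5) (16,1) (20,14) (18,20)]
2. After x ≤ 10: [(10,252/13) (5,19) (6,5) (10,17/5)]
3. After y ≥ 4: [(10,4) (10,252/13) (5,19) (6,5) (17/2,4)]
4. After y ≤ 9: [(10,4) (10,9) (40/7,9) (6,5) (17/2,4)]
5. Canonical ring: [(40/7,9) (6,5) (17/2,4) (10,4) (10,9)]

Clipped polygon: [(40/7,9) (6,5) (17/2,4) (10,4) (10,9)]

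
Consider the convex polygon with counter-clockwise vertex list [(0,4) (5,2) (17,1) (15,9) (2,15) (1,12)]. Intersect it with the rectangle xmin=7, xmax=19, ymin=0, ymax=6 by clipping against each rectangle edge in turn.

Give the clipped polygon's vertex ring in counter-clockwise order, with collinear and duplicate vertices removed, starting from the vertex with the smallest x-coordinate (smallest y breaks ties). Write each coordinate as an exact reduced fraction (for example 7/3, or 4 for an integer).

1. After x ≥ 7: [(7,11/6) (17,1) (15,9) (7,165/13)]
2. After x ≤ 19: [(7,11/6) (17,1) (15,9) (7,165/13)]
3. After y ≥ 0: [(7,11/6) (17,1) (15,9) (7,165/13)]
4. After y ≤ 6: [(7,6) (7,11/6) (17,1) (63/4,6)]
5. Canonical ring: [(7,11/6) (17,1) (63/4,6) (7,6)]

Clipped polygon: [(7,11/6) (17,1) (63/4,6) (7,6)]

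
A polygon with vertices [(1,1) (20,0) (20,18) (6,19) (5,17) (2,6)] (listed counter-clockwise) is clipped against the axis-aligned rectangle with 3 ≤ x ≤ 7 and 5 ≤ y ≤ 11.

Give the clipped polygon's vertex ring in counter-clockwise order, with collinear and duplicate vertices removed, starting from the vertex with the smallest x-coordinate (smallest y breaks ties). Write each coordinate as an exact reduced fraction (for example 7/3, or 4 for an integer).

Clipped polygon: [(3,5) (7,5) (7,11) (37/11,11) (3,29/3)]

1. After x ≥ 3: [(3,17/19) (20,0) (20,18) (6,19) (5,17) (3,29/3)]
2. After x ≤ 7: [(3,17/19) (7,13/19) (7,265/14) (6,19) (5,17) (3,29/3)]
3. After y ≥ 5: [(3,5) (7,5) (7,265/14) (6,19) (5,17) (3,29/3)]
4. After y ≤ 11: [(3,5) (7,5) (7,11) (37/11,11) (3,29/3)]
5. Canonical ring: [(3,5) (7,5) (7,11) (37/11,11) (3,29/3)]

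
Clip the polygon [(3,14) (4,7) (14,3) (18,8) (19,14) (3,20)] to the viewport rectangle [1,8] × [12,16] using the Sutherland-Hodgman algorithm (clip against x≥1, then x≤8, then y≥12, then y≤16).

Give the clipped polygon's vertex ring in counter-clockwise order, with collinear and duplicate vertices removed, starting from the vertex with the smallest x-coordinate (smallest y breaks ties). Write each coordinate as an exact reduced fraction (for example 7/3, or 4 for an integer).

Clipped polygon: [(3,14) (23/7,12) (8,12) (8,16) (3,16)]

1. After x ≥ 1: [(3,14) (4,7) (14,3) (18,8) (19,14) (3,20)]
2. After x ≤ 8: [(3,14) (4,7) (8,27/5) (8,145/8) (3,20)]
3. After y ≥ 12: [(3,14) (23/7,12) (8,12) (8,145/8) (3,20)]
4. After y ≤ 16: [(3,16) (3,14) (23/7,12) (8,12) (8,16)]
5. Canonical ring: [(3,14) (23/7,12) (8,12) (8,16) (3,16)]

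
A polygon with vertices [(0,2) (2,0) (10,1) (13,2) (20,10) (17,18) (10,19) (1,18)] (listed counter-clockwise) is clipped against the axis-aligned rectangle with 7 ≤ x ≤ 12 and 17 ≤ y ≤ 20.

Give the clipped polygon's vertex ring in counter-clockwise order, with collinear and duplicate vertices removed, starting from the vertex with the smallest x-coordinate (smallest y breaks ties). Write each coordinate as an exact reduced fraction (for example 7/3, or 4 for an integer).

Clipped polygon: [(7,17) (12,17) (12,131/7) (10,19) (7,56/3)]

1. After x ≥ 7: [(7,5/8) (10,1) (13,2) (20,10) (17,18) (10,19) (7,56/3)]
2. After x ≤ 12: [(7,5/8) (10,1) (12,5/3) (12,131/7) (10,19) (7,56/3)]
3. After y ≥ 17: [(7,17) (12,17) (12,131/7) (10,19) (7,56/3)]
4. After y ≤ 20: [(7,17) (12,17) (12,131/7) (10,19) (7,56/3)]
5. Canonical ring: [(7,17) (12,17) (12,131/7) (10,19) (7,56/3)]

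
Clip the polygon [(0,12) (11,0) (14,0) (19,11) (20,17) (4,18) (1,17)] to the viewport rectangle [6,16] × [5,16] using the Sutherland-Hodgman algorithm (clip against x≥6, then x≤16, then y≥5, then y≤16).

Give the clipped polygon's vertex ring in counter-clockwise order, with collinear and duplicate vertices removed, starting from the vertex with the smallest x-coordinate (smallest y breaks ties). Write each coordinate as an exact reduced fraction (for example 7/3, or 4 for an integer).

1. After x ≥ 6: [(6,60/11) (11,0) (14,0) (19,11) (20,17) (6,143/8)]
2. After x ≤ 16: [(6,60/11) (11,0) (14,0) (16,22/5) (16,69/4) (6,143/8)]
3. After y ≥ 5: [(6,60/11) (77/12,5) (16,5) (16,69/4) (6,143/8)]
4. After y ≤ 16: [(6,16) (6,60/11) (77/12,5) (16,5) (16,16)]
5. Canonical ring: [(6,60/11) (77/12,5) (16,5) (16,16) (6,16)]

Clipped polygon: [(6,60/11) (77/12,5) (16,5) (16,16) (6,16)]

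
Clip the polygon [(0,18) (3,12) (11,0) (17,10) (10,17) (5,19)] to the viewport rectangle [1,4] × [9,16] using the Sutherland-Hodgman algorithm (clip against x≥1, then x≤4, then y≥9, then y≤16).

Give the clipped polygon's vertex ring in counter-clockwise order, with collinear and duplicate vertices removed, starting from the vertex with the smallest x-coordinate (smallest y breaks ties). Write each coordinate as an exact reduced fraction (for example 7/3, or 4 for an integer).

Clipped polygon: [(1,16) (3,12) (4,21/2) (4,16)]

1. After x ≥ 1: [(1,91/5) (1,16) (3,12) (11,0) (17,10) (10,17) (5,19)]
2. After x ≤ 4: [(4,94/5) (1,91/5) (1,16) (3,12) (4,21/2)]
3. After y ≥ 9: [(4,94/5) (1,91/5) (1,16) (3,12) (4,21/2)]
4. After y ≤ 16: [(4,16) (1,16) (1,16) (3,12) (4,21/2)]
5. Canonical ring: [(1,16) (3,12) (4,21/2) (4,16)]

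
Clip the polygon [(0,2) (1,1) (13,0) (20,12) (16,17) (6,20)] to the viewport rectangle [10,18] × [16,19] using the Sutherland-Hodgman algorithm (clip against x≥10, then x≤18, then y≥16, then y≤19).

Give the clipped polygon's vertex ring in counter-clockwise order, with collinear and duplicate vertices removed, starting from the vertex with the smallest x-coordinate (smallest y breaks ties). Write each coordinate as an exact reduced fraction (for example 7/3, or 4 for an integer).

1. After x ≥ 10: [(10,1/4) (13,0) (20,12) (16,17) (10,94/5)]
2. After x ≤ 18: [(10,1/4) (13,0) (18,60/7) (18,29/2) (16,17) (10,94/5)]
3. After y ≥ 16: [(10,16) (84/5,16) (16,17) (10,94/5)]
4. After y ≤ 19: [(10,16) (84/5,16) (16,17) (10,94/5)]
5. Canonical ring: [(10,16) (84/5,16) (16,17) (10,94/5)]

Clipped polygon: [(10,16) (84/5,16) (16,17) (10,94/5)]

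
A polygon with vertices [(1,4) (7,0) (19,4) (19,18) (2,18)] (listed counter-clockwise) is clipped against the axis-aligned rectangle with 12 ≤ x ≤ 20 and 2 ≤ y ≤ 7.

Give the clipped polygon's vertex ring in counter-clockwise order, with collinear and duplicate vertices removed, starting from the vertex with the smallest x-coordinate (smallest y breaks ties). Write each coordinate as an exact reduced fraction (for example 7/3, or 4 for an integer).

1. After x ≥ 12: [(12,5/3) (19,4) (19,18) (12,18)]
2. After x ≤ 20: [(12,5/3) (19,4) (19,18) (12,18)]
3. After y ≥ 2: [(12,2) (13,2) (19,4) (19,18) (12,18)]
4. After y ≤ 7: [(12,7) (12,2) (13,2) (19,4) (19,7)]
5. Canonical ring: [(12,2) (13,2) (19,4) (19,7) (12,7)]

Clipped polygon: [(12,2) (13,2) (19,4) (19,7) (12,7)]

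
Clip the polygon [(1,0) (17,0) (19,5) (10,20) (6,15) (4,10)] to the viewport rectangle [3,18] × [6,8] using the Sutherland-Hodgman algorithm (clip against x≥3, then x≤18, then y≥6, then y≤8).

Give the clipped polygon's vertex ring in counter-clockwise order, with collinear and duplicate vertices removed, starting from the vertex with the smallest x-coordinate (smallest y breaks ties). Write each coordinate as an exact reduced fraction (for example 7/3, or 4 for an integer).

1. After x ≥ 3: [(3,20/3) (3,0) (17,0) (19,5) (10,20) (6,15) (4,10)]
2. After x ≤ 18: [(3,20/3) (3,0) (17,0) (18,5/2) (18,20/3) (10,20) (6,15) (4,10)]
3. After y ≥ 6: [(3,20/3) (3,6) (18,6) (18,20/3) (10,20) (6,15) (4,10)]
4. After y ≤ 8: [(17/5,8) (3,20/3) (3,6) (18,6) (18,20/3) (86/5,8)]
5. Canonical ring: [(3,6) (18,6) (18,20/3) (86/5,8) (17/5,8) (3,20/3)]

Clipped polygon: [(3,6) (18,6) (18,20/3) (86/5,8) (17/5,8) (3,20/3)]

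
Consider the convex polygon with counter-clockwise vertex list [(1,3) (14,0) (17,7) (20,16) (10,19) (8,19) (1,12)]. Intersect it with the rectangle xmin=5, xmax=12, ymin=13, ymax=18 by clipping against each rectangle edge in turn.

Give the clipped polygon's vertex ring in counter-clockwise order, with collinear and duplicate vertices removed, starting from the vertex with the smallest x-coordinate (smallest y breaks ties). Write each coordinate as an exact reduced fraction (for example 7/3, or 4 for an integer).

1. After x ≥ 5: [(5,27/13) (14,0) (17,7) (20,16) (10,19) (8,19) (5,16)]
2. After x ≤ 12: [(5,27/13) (12,6/13) (12,92/5) (10,19) (8,19) (5,16)]
3. After y ≥ 13: [(5,13) (12,13) (12,92/5) (10,19) (8,19) (5,16)]
4. After y ≤ 18: [(5,13) (12,13) (12,18) (7,18) (5,16)]
5. Canonical ring: [(5,13) (12,13) (12,18) (7,18) (5,16)]

Clipped polygon: [(5,13) (12,13) (12,18) (7,18) (5,16)]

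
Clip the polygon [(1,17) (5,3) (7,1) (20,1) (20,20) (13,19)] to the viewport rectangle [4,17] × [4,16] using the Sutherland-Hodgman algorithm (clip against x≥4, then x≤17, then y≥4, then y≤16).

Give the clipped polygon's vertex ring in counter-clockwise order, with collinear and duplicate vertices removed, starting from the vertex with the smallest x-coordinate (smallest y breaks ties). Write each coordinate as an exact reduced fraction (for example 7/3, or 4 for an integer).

Clipped polygon: [(4,13/2) (33/7,4) (17,4) (17,16) (4,16)]

1. After x ≥ 4: [(4,35/2) (4,13/2) (5,3) (7,1) (20,1) (20,20) (13,19)]
2. After x ≤ 17: [(4,35/2) (4,13/2) (5,3) (7,1) (17,1) (17,137/7) (13,19)]
3. After y ≥ 4: [(4,35/2) (4,13/2) (33/7,4) (17,4) (17,137/7) (13,19)]
4. After y ≤ 16: [(4,16) (4,13/2) (33/7,4) (17,4) (17,16)]
5. Canonical ring: [(4,13/2) (33/7,4) (17,4) (17,16) (4,16)]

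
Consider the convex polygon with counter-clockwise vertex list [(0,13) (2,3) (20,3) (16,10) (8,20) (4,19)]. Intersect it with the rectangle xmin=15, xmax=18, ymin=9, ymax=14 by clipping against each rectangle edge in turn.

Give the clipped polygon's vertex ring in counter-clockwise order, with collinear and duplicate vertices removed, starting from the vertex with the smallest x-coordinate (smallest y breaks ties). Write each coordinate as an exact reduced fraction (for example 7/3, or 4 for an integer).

1. After x ≥ 15: [(15,3) (20,3) (16,10) (15,45/4)]
2. After x ≤ 18: [(15,3) (18,3) (18,13/2) (16,10) (15,45/4)]
3. After y ≥ 9: [(15,9) (116/7,9) (16,10) (15,45/4)]
4. After y ≤ 14: [(15,9) (116/7,9) (16,10) (15,45/4)]
5. Canonical ring: [(15,9) (116/7,9) (16,10) (15,45/4)]

Clipped polygon: [(15,9) (116/7,9) (16,10) (15,45/4)]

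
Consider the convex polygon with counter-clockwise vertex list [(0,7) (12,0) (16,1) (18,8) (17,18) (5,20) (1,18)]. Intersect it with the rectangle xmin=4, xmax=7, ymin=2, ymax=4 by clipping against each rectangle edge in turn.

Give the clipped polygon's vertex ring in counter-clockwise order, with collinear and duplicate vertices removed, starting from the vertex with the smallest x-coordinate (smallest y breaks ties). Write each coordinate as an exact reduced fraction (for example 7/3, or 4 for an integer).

Clipped polygon: [(36/7,4) (7,35/12) (7,4)]

1. After x ≥ 4: [(4,14/3) (12,0) (16,1) (18,8) (17,18) (5,20) (4,39/2)]
2. After x ≤ 7: [(4,14/3) (7,35/12) (7,59/3) (5,20) (4,39/2)]
3. After y ≥ 2: [(4,14/3) (7,35/12) (7,59/3) (5,20) (4,39/2)]
4. After y ≤ 4: [(36/7,4) (7,35/12) (7,4)]
5. Canonical ring: [(36/7,4) (7,35/12) (7,4)]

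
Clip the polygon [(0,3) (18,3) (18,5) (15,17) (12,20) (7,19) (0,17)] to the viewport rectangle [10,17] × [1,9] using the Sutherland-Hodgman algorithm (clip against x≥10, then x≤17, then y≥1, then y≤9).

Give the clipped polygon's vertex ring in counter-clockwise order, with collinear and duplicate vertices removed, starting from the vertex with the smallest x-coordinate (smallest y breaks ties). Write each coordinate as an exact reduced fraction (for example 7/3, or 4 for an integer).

Clipped polygon: [(10,3) (17,3) (17,9) (10,9)]

1. After x ≥ 10: [(10,3) (18,3) (18,5) (15,17) (12,20) (10,98/5)]
2. After x ≤ 17: [(10,3) (17,3) (17,9) (15,17) (12,20) (10,98/5)]
3. After y ≥ 1: [(10,3) (17,3) (17,9) (15,17) (12,20) (10,98/5)]
4. After y ≤ 9: [(10,9) (10,3) (17,3) (17,9) (17,9)]
5. Canonical ring: [(10,3) (17,3) (17,9) (10,9)]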